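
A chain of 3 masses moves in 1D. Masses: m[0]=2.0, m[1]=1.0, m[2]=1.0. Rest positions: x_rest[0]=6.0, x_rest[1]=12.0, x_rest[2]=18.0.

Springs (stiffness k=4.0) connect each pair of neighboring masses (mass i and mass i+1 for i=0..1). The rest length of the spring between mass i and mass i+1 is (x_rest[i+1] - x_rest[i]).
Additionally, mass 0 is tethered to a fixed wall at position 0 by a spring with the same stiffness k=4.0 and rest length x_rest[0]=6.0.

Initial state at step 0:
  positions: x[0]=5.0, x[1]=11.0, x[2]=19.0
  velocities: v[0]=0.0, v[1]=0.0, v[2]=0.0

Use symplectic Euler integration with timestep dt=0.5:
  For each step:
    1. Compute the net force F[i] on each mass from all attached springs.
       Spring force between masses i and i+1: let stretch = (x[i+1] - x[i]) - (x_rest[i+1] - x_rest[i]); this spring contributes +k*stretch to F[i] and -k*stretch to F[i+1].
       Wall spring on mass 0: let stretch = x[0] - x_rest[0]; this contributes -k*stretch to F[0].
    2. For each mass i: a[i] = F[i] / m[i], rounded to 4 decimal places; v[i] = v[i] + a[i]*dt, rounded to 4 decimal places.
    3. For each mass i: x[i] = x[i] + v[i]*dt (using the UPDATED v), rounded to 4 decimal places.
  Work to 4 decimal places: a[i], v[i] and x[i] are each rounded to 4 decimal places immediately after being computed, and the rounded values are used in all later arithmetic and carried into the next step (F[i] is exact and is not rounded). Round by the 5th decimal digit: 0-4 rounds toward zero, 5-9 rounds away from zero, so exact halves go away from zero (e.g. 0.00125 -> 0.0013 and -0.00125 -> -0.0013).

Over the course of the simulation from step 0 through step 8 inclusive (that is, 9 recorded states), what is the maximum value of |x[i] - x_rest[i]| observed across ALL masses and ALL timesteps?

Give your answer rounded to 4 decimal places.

Answer: 2.0000

Derivation:
Step 0: x=[5.0000 11.0000 19.0000] v=[0.0000 0.0000 0.0000]
Step 1: x=[5.5000 13.0000 17.0000] v=[1.0000 4.0000 -4.0000]
Step 2: x=[7.0000 11.5000 17.0000] v=[3.0000 -3.0000 0.0000]
Step 3: x=[7.2500 11.0000 17.5000] v=[0.5000 -1.0000 1.0000]
Step 4: x=[5.7500 13.2500 17.5000] v=[-3.0000 4.5000 0.0000]
Step 5: x=[5.1250 12.2500 19.2500] v=[-1.2500 -2.0000 3.5000]
Step 6: x=[5.5000 11.1250 20.0000] v=[0.7500 -2.2500 1.5000]
Step 7: x=[5.9375 13.2500 17.8750] v=[0.8750 4.2500 -4.2500]
Step 8: x=[7.0625 12.6875 17.1250] v=[2.2500 -1.1250 -1.5000]
Max displacement = 2.0000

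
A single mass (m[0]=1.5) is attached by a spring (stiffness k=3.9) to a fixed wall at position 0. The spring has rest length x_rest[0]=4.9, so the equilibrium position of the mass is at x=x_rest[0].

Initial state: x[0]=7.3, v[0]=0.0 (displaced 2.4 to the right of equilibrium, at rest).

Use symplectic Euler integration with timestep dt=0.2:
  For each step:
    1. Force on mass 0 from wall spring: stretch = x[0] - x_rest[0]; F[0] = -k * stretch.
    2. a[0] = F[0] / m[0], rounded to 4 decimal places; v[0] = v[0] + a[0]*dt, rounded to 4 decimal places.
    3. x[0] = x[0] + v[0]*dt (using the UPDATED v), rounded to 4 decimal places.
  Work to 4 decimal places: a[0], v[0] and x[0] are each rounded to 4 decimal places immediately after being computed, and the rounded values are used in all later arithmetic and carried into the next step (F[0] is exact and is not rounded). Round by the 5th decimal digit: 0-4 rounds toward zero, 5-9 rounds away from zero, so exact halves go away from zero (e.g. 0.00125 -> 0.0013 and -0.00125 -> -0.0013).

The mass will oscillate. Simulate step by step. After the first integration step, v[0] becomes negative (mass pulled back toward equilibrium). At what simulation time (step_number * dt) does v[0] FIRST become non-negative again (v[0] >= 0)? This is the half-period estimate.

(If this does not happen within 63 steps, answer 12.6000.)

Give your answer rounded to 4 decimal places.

Step 0: x=[7.3000] v=[0.0000]
Step 1: x=[7.0504] v=[-1.2480]
Step 2: x=[6.5772] v=[-2.3662]
Step 3: x=[5.9295] v=[-3.2383]
Step 4: x=[5.1748] v=[-3.7736]
Step 5: x=[4.3915] v=[-3.9165]
Step 6: x=[3.6611] v=[-3.6521]
Step 7: x=[3.0595] v=[-3.0079]
Step 8: x=[2.6493] v=[-2.0508]
Step 9: x=[2.4732] v=[-0.8804]
Step 10: x=[2.5495] v=[0.3815]
First v>=0 after going negative at step 10, time=2.0000

Answer: 2.0000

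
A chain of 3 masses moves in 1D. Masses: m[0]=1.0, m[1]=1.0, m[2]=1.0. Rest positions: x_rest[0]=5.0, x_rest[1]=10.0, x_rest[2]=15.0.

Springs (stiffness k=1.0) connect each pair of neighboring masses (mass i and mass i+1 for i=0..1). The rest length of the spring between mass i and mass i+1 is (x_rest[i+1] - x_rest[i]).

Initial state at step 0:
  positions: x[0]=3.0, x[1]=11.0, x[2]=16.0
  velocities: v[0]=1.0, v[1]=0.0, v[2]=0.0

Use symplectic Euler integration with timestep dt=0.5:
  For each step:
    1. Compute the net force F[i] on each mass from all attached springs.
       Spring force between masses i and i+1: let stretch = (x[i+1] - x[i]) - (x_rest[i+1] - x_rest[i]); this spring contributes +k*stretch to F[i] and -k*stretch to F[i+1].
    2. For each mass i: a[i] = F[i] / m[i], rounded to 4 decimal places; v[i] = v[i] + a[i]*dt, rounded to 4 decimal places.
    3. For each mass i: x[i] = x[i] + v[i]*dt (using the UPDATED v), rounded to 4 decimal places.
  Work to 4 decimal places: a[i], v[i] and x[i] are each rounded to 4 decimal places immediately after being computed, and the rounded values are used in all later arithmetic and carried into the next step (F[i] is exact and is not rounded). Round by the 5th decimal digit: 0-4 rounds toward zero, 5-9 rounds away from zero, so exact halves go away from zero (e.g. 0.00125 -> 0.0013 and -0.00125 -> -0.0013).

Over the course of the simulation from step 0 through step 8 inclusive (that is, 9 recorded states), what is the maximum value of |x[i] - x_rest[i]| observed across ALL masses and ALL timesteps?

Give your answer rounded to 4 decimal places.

Answer: 2.4376

Derivation:
Step 0: x=[3.0000 11.0000 16.0000] v=[1.0000 0.0000 0.0000]
Step 1: x=[4.2500 10.2500 16.0000] v=[2.5000 -1.5000 0.0000]
Step 2: x=[5.7500 9.4375 15.8125] v=[3.0000 -1.6250 -0.3750]
Step 3: x=[6.9219 9.2969 15.2813] v=[2.3438 -0.2813 -1.0625]
Step 4: x=[7.4376 10.0586 14.5040] v=[1.0313 1.5234 -1.5547]
Step 5: x=[7.3585 11.2764 13.8653] v=[-0.1582 2.4356 -1.2774]
Step 6: x=[7.0089 12.1620 13.8294] v=[-0.6993 1.7711 -0.0719]
Step 7: x=[6.6975 12.1762 14.6266] v=[-0.6228 0.0283 1.5944]
Step 8: x=[6.5058 11.4333 16.0612] v=[-0.3835 -1.4859 2.8692]
Max displacement = 2.4376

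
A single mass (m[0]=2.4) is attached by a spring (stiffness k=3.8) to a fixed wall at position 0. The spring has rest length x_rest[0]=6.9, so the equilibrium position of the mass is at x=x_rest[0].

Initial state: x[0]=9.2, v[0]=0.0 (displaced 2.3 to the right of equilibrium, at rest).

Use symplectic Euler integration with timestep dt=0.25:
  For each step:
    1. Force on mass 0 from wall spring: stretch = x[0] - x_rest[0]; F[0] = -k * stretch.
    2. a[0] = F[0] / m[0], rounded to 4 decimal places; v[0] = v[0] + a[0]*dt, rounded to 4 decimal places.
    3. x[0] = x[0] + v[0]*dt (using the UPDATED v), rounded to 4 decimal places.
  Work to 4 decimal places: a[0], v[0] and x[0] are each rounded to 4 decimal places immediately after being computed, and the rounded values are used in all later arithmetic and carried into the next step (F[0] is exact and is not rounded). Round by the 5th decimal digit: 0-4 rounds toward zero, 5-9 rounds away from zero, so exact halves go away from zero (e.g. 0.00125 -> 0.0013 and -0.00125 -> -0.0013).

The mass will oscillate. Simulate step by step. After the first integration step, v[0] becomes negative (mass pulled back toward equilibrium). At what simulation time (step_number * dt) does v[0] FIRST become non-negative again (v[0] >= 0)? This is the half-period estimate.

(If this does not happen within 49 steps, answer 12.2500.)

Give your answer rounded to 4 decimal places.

Answer: 2.5000

Derivation:
Step 0: x=[9.2000] v=[0.0000]
Step 1: x=[8.9724] v=[-0.9104]
Step 2: x=[8.5397] v=[-1.7307]
Step 3: x=[7.9448] v=[-2.3798]
Step 4: x=[7.2465] v=[-2.7934]
Step 5: x=[6.5139] v=[-2.9306]
Step 6: x=[5.8195] v=[-2.7778]
Step 7: x=[5.2320] v=[-2.3501]
Step 8: x=[4.8095] v=[-1.6899]
Step 9: x=[4.5939] v=[-0.8624]
Step 10: x=[4.6065] v=[0.0504]
First v>=0 after going negative at step 10, time=2.5000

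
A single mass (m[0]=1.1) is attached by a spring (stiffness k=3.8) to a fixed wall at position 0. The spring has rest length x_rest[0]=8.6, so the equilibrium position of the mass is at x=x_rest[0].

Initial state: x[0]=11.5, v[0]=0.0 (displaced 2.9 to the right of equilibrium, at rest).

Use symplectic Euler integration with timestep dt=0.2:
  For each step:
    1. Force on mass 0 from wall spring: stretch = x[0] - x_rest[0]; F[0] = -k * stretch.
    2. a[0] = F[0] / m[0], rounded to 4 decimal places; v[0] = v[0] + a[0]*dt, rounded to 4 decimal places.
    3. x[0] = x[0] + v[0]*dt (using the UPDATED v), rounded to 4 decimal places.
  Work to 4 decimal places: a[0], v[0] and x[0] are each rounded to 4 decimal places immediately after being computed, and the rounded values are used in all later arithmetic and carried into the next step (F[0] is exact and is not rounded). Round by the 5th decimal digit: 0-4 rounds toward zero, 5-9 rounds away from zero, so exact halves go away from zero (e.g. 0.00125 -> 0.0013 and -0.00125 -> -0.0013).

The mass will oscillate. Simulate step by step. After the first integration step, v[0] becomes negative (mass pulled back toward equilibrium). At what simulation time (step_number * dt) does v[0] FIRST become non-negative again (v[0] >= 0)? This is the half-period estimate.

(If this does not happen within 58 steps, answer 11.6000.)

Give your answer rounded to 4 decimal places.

Step 0: x=[11.5000] v=[0.0000]
Step 1: x=[11.0993] v=[-2.0036]
Step 2: x=[10.3532] v=[-3.7304]
Step 3: x=[9.3649] v=[-4.9417]
Step 4: x=[8.2709] v=[-5.4702]
Step 5: x=[7.2223] v=[-5.2428]
Step 6: x=[6.3641] v=[-4.2909]
Step 7: x=[5.8149] v=[-2.7461]
Step 8: x=[5.6505] v=[-0.8218]
Step 9: x=[5.8937] v=[1.2160]
First v>=0 after going negative at step 9, time=1.8000

Answer: 1.8000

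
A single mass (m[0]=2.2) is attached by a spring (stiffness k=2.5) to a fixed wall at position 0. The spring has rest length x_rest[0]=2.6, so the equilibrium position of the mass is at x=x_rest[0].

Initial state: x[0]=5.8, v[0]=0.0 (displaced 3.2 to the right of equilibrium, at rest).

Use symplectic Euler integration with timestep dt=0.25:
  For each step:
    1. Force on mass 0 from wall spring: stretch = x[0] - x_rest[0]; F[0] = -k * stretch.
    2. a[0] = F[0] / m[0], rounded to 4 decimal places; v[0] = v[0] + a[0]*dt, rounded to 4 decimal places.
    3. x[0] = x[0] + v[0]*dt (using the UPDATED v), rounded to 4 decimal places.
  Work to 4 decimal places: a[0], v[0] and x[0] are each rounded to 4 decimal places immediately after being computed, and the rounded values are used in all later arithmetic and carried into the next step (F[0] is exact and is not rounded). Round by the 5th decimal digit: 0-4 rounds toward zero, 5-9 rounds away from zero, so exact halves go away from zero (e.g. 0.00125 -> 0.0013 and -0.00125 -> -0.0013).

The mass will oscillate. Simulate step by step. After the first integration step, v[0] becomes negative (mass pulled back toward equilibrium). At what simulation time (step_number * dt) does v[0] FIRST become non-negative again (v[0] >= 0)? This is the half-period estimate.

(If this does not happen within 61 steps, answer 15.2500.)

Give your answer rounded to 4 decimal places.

Step 0: x=[5.8000] v=[0.0000]
Step 1: x=[5.5727] v=[-0.9091]
Step 2: x=[5.1343] v=[-1.7536]
Step 3: x=[4.5159] v=[-2.4736]
Step 4: x=[3.7614] v=[-3.0179]
Step 5: x=[2.9244] v=[-3.3479]
Step 6: x=[2.0644] v=[-3.4401]
Step 7: x=[1.2424] v=[-3.2880]
Step 8: x=[0.5168] v=[-2.9023]
Step 9: x=[-0.0608] v=[-2.3105]
Step 10: x=[-0.4495] v=[-1.5546]
Step 11: x=[-0.6216] v=[-0.6883]
Step 12: x=[-0.5649] v=[0.2269]
First v>=0 after going negative at step 12, time=3.0000

Answer: 3.0000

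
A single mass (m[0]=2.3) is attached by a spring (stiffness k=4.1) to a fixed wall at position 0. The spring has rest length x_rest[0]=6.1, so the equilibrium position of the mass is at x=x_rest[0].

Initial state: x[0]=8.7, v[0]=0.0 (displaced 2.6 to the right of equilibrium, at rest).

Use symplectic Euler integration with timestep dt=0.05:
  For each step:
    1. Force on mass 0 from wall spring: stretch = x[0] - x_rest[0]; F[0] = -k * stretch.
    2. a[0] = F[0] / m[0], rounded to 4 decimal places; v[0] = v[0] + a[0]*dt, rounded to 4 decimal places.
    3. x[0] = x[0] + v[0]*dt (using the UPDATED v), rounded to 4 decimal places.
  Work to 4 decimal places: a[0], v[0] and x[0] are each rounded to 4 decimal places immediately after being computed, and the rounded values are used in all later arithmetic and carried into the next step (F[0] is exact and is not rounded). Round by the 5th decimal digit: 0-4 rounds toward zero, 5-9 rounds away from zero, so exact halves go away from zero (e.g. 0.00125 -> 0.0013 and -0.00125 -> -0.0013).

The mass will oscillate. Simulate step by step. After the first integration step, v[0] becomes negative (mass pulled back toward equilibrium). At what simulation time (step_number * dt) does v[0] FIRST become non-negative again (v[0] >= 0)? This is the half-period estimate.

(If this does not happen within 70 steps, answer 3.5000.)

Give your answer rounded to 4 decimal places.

Step 0: x=[8.7000] v=[0.0000]
Step 1: x=[8.6884] v=[-0.2317]
Step 2: x=[8.6653] v=[-0.4624]
Step 3: x=[8.6308] v=[-0.6910]
Step 4: x=[8.5850] v=[-0.9166]
Step 5: x=[8.5281] v=[-1.1381]
Step 6: x=[8.4604] v=[-1.3545]
Step 7: x=[8.3822] v=[-1.5649]
Step 8: x=[8.2938] v=[-1.7683]
Step 9: x=[8.1956] v=[-1.9638]
Step 10: x=[8.0881] v=[-2.1506]
Step 11: x=[7.9717] v=[-2.3278]
Step 12: x=[7.8470] v=[-2.4946]
Step 13: x=[7.7145] v=[-2.6503]
Step 14: x=[7.5748] v=[-2.7942]
Step 15: x=[7.4285] v=[-2.9257]
Step 16: x=[7.2763] v=[-3.0441]
Step 17: x=[7.1189] v=[-3.1489]
Step 18: x=[6.9569] v=[-3.2397]
Step 19: x=[6.7911] v=[-3.3161]
Step 20: x=[6.6222] v=[-3.3777]
Step 21: x=[6.4510] v=[-3.4242]
Step 22: x=[6.2782] v=[-3.4555]
Step 23: x=[6.1046] v=[-3.4714]
Step 24: x=[5.9310] v=[-3.4718]
Step 25: x=[5.7582] v=[-3.4567]
Step 26: x=[5.5869] v=[-3.4262]
Step 27: x=[5.4179] v=[-3.3805]
Step 28: x=[5.2519] v=[-3.3197]
Step 29: x=[5.0897] v=[-3.2441]
Step 30: x=[4.9320] v=[-3.1541]
Step 31: x=[4.7795] v=[-3.0500]
Step 32: x=[4.6329] v=[-2.9323]
Step 33: x=[4.4928] v=[-2.8015]
Step 34: x=[4.3599] v=[-2.6583]
Step 35: x=[4.2347] v=[-2.5032]
Step 36: x=[4.1179] v=[-2.3369]
Step 37: x=[4.0099] v=[-2.1602]
Step 38: x=[3.9112] v=[-1.9739]
Step 39: x=[3.8223] v=[-1.7788]
Step 40: x=[3.7435] v=[-1.5758]
Step 41: x=[3.6752] v=[-1.3658]
Step 42: x=[3.6177] v=[-1.1497]
Step 43: x=[3.5713] v=[-0.9285]
Step 44: x=[3.5361] v=[-0.7031]
Step 45: x=[3.5124] v=[-0.4746]
Step 46: x=[3.5002] v=[-0.2440]
Step 47: x=[3.4996] v=[-0.0123]
Step 48: x=[3.5106] v=[0.2195]
First v>=0 after going negative at step 48, time=2.4000

Answer: 2.4000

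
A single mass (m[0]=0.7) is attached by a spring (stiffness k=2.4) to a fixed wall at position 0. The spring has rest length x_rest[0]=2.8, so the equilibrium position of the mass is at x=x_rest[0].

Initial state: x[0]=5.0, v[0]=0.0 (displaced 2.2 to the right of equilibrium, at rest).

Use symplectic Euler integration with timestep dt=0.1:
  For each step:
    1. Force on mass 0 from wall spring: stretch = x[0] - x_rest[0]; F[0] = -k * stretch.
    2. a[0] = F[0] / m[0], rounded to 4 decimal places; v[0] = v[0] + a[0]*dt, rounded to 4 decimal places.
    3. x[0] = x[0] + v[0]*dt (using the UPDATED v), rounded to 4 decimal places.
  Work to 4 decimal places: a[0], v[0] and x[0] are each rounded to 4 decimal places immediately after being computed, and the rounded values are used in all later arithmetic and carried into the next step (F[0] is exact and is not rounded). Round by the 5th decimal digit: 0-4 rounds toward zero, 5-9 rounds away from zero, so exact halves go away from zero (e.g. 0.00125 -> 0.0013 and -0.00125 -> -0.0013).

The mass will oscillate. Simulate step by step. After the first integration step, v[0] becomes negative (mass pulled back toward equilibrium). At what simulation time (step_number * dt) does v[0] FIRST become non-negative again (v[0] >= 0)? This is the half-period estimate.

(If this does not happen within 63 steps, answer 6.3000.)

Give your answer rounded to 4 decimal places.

Step 0: x=[5.0000] v=[0.0000]
Step 1: x=[4.9246] v=[-0.7543]
Step 2: x=[4.7763] v=[-1.4827]
Step 3: x=[4.5603] v=[-2.1603]
Step 4: x=[4.2839] v=[-2.7638]
Step 5: x=[3.9566] v=[-3.2726]
Step 6: x=[3.5897] v=[-3.6692]
Step 7: x=[3.1957] v=[-3.9400]
Step 8: x=[2.7881] v=[-4.0757]
Step 9: x=[2.3809] v=[-4.0716]
Step 10: x=[1.9881] v=[-3.9279]
Step 11: x=[1.6232] v=[-3.6495]
Step 12: x=[1.2986] v=[-3.2460]
Step 13: x=[1.0255] v=[-2.7312]
Step 14: x=[0.8132] v=[-2.1228]
Step 15: x=[0.6690] v=[-1.4416]
Step 16: x=[0.5979] v=[-0.7110]
Step 17: x=[0.6023] v=[0.0440]
First v>=0 after going negative at step 17, time=1.7000

Answer: 1.7000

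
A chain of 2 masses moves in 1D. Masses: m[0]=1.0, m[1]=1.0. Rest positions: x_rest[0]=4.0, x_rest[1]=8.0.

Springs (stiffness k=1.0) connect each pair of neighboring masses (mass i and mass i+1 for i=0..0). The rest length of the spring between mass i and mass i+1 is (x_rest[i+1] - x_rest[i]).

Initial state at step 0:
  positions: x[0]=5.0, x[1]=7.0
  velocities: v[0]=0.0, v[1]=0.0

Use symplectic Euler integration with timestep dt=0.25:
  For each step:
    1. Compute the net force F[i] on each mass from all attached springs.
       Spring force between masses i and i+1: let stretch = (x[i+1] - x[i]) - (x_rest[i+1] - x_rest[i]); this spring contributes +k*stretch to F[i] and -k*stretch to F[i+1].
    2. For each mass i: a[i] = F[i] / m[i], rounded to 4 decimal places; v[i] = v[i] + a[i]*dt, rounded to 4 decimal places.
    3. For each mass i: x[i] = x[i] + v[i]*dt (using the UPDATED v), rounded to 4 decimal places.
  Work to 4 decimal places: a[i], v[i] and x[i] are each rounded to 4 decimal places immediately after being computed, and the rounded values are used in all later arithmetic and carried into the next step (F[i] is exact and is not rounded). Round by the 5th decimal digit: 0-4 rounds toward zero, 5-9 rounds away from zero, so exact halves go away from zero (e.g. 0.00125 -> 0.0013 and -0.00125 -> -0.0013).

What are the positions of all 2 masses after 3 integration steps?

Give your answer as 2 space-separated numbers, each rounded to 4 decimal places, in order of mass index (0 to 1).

Answer: 4.3262 7.6739

Derivation:
Step 0: x=[5.0000 7.0000] v=[0.0000 0.0000]
Step 1: x=[4.8750 7.1250] v=[-0.5000 0.5000]
Step 2: x=[4.6406 7.3594] v=[-0.9375 0.9375]
Step 3: x=[4.3262 7.6739] v=[-1.2578 1.2578]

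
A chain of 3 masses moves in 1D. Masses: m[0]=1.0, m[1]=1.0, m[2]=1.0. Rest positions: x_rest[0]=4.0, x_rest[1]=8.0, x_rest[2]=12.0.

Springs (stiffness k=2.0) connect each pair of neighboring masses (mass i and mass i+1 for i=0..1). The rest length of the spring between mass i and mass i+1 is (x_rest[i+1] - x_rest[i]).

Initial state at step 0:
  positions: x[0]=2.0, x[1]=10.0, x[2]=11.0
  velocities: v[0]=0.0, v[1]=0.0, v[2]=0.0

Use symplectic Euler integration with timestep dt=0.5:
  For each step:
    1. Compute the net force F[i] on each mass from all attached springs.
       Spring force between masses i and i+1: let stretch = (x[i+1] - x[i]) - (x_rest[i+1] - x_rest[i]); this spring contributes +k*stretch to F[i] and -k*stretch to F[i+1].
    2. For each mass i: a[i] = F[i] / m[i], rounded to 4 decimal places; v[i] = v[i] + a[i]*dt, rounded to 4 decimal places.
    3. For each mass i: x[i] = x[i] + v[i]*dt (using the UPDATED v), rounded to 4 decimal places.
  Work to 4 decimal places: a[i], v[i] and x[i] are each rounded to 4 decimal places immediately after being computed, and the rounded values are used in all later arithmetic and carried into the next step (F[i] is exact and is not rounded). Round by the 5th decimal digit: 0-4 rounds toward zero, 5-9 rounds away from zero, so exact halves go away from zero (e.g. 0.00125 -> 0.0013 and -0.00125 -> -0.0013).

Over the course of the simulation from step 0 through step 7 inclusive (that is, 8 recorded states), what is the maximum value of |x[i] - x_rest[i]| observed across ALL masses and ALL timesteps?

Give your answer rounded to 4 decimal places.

Answer: 3.2500

Derivation:
Step 0: x=[2.0000 10.0000 11.0000] v=[0.0000 0.0000 0.0000]
Step 1: x=[4.0000 6.5000 12.5000] v=[4.0000 -7.0000 3.0000]
Step 2: x=[5.2500 4.7500 13.0000] v=[2.5000 -3.5000 1.0000]
Step 3: x=[4.2500 7.3750 11.3750] v=[-2.0000 5.2500 -3.2500]
Step 4: x=[2.8125 10.4375 9.7500] v=[-2.8750 6.1250 -3.2500]
Step 5: x=[3.1875 9.3438 10.4688] v=[0.7500 -2.1875 1.4375]
Step 6: x=[4.6407 5.7344 12.6251] v=[2.9063 -7.2188 4.3125]
Step 7: x=[4.6407 5.0235 13.3360] v=[0.0000 -1.4218 1.4218]
Max displacement = 3.2500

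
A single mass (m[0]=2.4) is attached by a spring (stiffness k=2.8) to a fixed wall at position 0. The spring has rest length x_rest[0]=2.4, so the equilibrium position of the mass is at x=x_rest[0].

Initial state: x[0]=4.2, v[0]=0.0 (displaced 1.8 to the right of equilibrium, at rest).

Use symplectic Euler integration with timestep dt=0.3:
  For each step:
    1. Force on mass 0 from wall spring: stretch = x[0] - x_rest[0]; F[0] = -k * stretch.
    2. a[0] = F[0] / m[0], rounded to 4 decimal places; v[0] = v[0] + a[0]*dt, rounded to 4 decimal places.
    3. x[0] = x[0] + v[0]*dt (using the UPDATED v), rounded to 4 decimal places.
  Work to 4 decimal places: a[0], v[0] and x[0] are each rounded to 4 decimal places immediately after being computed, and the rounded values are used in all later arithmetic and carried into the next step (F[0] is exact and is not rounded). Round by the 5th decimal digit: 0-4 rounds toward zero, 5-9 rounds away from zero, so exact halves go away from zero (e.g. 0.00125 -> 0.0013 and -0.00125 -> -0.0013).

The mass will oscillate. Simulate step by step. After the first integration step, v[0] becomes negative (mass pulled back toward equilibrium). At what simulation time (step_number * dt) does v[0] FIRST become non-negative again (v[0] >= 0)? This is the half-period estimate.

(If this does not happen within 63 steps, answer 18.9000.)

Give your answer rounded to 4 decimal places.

Step 0: x=[4.2000] v=[0.0000]
Step 1: x=[4.0110] v=[-0.6300]
Step 2: x=[3.6528] v=[-1.1939]
Step 3: x=[3.1631] v=[-1.6324]
Step 4: x=[2.5933] v=[-1.8995]
Step 5: x=[2.0031] v=[-1.9672]
Step 6: x=[1.4546] v=[-1.8283]
Step 7: x=[1.0054] v=[-1.4974]
Step 8: x=[0.7026] v=[-1.0093]
Step 9: x=[0.5780] v=[-0.4152]
Step 10: x=[0.6448] v=[0.2225]
First v>=0 after going negative at step 10, time=3.0000

Answer: 3.0000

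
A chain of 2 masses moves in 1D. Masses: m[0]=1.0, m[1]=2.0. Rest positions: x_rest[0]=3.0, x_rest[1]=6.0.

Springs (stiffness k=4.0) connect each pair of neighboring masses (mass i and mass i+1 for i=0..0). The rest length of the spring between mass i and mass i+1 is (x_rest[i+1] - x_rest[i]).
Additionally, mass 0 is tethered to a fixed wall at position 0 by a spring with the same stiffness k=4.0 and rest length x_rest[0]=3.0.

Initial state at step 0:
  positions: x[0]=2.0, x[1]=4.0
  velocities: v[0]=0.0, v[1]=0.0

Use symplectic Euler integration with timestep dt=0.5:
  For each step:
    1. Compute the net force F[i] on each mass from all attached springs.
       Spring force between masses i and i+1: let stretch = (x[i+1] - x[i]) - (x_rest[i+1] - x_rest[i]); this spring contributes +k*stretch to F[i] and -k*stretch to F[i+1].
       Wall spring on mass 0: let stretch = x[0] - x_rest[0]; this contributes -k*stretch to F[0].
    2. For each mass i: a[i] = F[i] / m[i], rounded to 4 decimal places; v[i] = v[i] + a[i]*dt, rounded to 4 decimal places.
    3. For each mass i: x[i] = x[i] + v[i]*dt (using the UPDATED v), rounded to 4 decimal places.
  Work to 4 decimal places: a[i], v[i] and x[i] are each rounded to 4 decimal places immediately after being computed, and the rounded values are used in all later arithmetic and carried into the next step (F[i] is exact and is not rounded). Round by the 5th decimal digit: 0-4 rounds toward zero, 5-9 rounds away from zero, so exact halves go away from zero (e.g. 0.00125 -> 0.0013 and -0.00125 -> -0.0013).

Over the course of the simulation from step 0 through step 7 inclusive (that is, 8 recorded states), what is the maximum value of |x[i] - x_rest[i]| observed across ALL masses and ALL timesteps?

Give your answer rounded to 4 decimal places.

Answer: 2.0157

Derivation:
Step 0: x=[2.0000 4.0000] v=[0.0000 0.0000]
Step 1: x=[2.0000 4.5000] v=[0.0000 1.0000]
Step 2: x=[2.5000 5.2500] v=[1.0000 1.5000]
Step 3: x=[3.2500 6.1250] v=[1.5000 1.7500]
Step 4: x=[3.6250 7.0625] v=[0.7500 1.8750]
Step 5: x=[3.8125 7.7813] v=[0.3750 1.4375]
Step 6: x=[4.1563 8.0157] v=[0.6876 0.4687]
Step 7: x=[4.2032 7.8204] v=[0.0938 -0.3907]
Max displacement = 2.0157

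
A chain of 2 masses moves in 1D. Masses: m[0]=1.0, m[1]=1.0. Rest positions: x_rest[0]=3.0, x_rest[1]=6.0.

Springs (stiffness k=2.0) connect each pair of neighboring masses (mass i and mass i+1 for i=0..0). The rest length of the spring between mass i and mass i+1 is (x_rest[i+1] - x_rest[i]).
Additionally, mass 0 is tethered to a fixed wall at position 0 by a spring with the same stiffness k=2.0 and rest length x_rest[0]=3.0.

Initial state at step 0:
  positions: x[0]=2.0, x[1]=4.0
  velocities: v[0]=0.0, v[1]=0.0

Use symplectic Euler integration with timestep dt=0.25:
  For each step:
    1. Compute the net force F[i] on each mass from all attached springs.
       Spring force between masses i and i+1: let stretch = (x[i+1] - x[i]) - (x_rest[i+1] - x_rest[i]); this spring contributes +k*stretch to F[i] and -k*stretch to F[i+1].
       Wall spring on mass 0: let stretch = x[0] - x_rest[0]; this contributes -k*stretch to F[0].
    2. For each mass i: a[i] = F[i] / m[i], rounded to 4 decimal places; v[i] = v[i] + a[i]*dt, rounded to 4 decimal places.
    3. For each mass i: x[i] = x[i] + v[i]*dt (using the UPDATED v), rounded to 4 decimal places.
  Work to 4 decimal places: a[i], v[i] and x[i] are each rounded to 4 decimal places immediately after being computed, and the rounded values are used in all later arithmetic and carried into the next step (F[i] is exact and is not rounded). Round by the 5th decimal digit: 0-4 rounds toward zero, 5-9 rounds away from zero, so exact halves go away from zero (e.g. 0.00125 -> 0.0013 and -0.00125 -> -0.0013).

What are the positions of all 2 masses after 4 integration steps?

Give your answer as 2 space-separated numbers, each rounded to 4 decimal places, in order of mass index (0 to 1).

Answer: 2.1954 5.0418

Derivation:
Step 0: x=[2.0000 4.0000] v=[0.0000 0.0000]
Step 1: x=[2.0000 4.1250] v=[0.0000 0.5000]
Step 2: x=[2.0156 4.3594] v=[0.0625 0.9375]
Step 3: x=[2.0723 4.6758] v=[0.2266 1.2656]
Step 4: x=[2.1954 5.0418] v=[0.4922 1.4639]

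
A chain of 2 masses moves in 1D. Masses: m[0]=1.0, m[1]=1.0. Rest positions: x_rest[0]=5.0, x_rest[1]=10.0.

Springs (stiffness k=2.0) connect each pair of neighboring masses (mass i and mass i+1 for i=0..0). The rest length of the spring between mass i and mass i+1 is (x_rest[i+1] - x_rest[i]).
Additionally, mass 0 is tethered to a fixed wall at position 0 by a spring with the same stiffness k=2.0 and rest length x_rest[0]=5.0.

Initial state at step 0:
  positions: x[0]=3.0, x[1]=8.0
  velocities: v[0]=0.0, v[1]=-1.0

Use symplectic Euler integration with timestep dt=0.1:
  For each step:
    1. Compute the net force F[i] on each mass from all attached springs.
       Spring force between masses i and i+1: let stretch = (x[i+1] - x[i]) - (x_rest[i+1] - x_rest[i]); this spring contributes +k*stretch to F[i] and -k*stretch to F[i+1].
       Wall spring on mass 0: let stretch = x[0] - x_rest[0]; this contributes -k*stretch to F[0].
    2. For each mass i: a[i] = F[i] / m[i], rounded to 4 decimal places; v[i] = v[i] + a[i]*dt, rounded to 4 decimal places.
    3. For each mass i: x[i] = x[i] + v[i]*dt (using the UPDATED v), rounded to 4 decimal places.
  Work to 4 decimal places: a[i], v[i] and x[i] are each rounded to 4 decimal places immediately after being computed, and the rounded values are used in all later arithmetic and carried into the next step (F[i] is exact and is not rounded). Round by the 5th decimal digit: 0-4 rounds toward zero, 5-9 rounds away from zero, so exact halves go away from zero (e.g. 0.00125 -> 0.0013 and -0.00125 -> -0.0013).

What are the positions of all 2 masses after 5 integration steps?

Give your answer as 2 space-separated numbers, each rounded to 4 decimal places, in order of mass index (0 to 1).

Step 0: x=[3.0000 8.0000] v=[0.0000 -1.0000]
Step 1: x=[3.0400 7.9000] v=[0.4000 -1.0000]
Step 2: x=[3.1164 7.8028] v=[0.7640 -0.9720]
Step 3: x=[3.2242 7.7119] v=[1.0780 -0.9093]
Step 4: x=[3.3573 7.6312] v=[1.3307 -0.8068]
Step 5: x=[3.5087 7.5650] v=[1.5140 -0.6616]

Answer: 3.5087 7.5650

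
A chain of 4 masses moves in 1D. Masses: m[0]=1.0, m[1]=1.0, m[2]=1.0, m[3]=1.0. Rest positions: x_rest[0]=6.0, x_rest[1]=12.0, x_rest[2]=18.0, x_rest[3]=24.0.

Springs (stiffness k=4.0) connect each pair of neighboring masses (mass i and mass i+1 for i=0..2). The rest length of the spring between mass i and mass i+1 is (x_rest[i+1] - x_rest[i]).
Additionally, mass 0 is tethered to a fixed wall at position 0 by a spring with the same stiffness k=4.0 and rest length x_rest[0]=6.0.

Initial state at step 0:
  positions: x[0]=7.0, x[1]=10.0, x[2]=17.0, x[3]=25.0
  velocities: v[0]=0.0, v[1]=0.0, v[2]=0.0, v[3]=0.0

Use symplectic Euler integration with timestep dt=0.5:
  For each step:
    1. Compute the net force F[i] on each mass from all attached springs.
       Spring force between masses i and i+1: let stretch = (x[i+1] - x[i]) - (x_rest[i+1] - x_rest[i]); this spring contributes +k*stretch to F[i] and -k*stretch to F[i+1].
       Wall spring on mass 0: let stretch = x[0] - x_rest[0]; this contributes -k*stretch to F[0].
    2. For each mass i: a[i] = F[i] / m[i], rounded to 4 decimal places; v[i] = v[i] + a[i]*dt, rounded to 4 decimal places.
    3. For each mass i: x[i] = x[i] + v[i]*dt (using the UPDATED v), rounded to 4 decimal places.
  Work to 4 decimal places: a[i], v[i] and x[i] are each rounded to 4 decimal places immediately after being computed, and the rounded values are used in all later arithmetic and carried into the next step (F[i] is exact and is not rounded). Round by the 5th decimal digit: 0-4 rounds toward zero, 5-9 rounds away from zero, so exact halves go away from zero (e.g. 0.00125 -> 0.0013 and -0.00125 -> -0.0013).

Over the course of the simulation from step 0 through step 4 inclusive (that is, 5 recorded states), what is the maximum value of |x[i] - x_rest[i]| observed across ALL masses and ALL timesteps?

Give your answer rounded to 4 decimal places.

Step 0: x=[7.0000 10.0000 17.0000 25.0000] v=[0.0000 0.0000 0.0000 0.0000]
Step 1: x=[3.0000 14.0000 18.0000 23.0000] v=[-8.0000 8.0000 2.0000 -4.0000]
Step 2: x=[7.0000 11.0000 20.0000 22.0000] v=[8.0000 -6.0000 4.0000 -2.0000]
Step 3: x=[8.0000 13.0000 15.0000 25.0000] v=[2.0000 4.0000 -10.0000 6.0000]
Step 4: x=[6.0000 12.0000 18.0000 24.0000] v=[-4.0000 -2.0000 6.0000 -2.0000]
Max displacement = 3.0000

Answer: 3.0000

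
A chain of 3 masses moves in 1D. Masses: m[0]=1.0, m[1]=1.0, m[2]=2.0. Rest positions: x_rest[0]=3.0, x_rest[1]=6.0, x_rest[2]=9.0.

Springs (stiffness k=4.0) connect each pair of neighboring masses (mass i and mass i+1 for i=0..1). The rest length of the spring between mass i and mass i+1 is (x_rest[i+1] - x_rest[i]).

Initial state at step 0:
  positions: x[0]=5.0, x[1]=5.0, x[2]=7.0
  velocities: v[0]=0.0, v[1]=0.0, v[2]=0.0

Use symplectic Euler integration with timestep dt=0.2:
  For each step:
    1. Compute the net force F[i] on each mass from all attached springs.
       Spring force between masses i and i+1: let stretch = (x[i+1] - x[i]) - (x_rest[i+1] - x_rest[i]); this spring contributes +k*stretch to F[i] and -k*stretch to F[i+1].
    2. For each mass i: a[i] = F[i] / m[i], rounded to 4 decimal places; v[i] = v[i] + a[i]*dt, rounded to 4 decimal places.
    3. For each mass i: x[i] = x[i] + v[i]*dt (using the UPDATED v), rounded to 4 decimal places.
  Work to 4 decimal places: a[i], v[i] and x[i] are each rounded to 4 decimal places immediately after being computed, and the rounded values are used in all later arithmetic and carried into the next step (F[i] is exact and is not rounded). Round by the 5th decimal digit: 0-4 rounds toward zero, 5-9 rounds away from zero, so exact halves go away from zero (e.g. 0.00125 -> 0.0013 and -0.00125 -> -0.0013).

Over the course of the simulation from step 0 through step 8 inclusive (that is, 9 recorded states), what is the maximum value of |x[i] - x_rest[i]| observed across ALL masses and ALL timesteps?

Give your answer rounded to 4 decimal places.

Answer: 2.5087

Derivation:
Step 0: x=[5.0000 5.0000 7.0000] v=[0.0000 0.0000 0.0000]
Step 1: x=[4.5200 5.3200 7.0800] v=[-2.4000 1.6000 0.4000]
Step 2: x=[3.6880 5.7936 7.2592] v=[-4.1600 2.3680 0.8960]
Step 3: x=[2.7129 6.1648 7.5612] v=[-4.8755 1.8560 1.5098]
Step 4: x=[1.8101 6.2071 7.9914] v=[-4.5140 0.2116 2.1512]
Step 5: x=[1.1308 5.8314 8.5189] v=[-3.3964 -1.8786 2.6375]
Step 6: x=[0.7236 5.1336 9.0714] v=[-2.0359 -3.4891 2.7625]
Step 7: x=[0.5420 4.3602 9.5489] v=[-0.9079 -3.8669 2.3874]
Step 8: x=[0.4913 3.8061 9.8513] v=[-0.2533 -2.7705 1.5119]
Max displacement = 2.5087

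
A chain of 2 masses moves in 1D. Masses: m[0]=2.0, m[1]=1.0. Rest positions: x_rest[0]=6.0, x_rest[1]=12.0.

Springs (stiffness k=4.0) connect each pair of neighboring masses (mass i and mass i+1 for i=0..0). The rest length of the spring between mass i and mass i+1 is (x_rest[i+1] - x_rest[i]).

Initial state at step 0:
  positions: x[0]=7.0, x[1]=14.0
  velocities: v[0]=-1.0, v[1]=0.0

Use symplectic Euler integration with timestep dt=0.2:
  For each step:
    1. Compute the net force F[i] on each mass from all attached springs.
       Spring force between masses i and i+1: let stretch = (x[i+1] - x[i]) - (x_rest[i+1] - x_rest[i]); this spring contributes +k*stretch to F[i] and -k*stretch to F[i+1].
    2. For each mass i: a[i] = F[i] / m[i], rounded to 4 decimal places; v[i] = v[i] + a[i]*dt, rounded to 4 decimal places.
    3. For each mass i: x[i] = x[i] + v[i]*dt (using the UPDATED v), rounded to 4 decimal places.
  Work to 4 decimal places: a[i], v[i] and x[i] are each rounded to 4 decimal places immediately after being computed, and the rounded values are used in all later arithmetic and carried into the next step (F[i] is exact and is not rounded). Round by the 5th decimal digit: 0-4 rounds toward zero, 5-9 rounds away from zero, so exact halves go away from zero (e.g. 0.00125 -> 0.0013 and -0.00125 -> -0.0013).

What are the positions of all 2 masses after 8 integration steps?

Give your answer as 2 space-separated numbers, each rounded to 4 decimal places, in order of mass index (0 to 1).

Answer: 6.5356 11.7289

Derivation:
Step 0: x=[7.0000 14.0000] v=[-1.0000 0.0000]
Step 1: x=[6.8800 13.8400] v=[-0.6000 -0.8000]
Step 2: x=[6.8368 13.5264] v=[-0.2160 -1.5680]
Step 3: x=[6.8488 13.1025] v=[0.0598 -2.1197]
Step 4: x=[6.8811 12.6380] v=[0.1613 -2.3227]
Step 5: x=[6.8939 12.2124] v=[0.0641 -2.1282]
Step 6: x=[6.8522 11.8958] v=[-0.2085 -1.5830]
Step 7: x=[6.7340 11.7322] v=[-0.5911 -0.8179]
Step 8: x=[6.5356 11.7289] v=[-0.9918 -0.0165]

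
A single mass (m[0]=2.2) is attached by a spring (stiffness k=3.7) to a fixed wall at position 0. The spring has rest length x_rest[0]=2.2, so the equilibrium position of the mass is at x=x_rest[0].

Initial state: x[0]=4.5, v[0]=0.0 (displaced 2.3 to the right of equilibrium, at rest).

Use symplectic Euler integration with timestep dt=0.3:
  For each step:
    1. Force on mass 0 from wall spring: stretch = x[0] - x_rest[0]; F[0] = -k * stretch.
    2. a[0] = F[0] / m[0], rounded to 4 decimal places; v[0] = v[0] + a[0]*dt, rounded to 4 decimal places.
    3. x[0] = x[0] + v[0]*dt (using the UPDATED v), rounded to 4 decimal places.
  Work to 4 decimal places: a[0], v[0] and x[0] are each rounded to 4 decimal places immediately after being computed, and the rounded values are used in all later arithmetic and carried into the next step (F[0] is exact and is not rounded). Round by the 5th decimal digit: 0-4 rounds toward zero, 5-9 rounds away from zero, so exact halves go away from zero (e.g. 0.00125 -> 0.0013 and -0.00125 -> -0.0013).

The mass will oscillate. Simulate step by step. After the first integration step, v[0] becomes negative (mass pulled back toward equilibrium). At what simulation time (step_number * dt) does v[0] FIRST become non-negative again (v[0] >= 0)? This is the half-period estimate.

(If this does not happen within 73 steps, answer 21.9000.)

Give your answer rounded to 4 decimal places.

Answer: 2.7000

Derivation:
Step 0: x=[4.5000] v=[0.0000]
Step 1: x=[4.1519] v=[-1.1605]
Step 2: x=[3.5083] v=[-2.1453]
Step 3: x=[2.6667] v=[-2.8054]
Step 4: x=[1.7544] v=[-3.0409]
Step 5: x=[0.9096] v=[-2.8161]
Step 6: x=[0.2601] v=[-2.1650]
Step 7: x=[-0.0958] v=[-1.1862]
Step 8: x=[-0.1042] v=[-0.0279]
Step 9: x=[0.2362] v=[1.1347]
First v>=0 after going negative at step 9, time=2.7000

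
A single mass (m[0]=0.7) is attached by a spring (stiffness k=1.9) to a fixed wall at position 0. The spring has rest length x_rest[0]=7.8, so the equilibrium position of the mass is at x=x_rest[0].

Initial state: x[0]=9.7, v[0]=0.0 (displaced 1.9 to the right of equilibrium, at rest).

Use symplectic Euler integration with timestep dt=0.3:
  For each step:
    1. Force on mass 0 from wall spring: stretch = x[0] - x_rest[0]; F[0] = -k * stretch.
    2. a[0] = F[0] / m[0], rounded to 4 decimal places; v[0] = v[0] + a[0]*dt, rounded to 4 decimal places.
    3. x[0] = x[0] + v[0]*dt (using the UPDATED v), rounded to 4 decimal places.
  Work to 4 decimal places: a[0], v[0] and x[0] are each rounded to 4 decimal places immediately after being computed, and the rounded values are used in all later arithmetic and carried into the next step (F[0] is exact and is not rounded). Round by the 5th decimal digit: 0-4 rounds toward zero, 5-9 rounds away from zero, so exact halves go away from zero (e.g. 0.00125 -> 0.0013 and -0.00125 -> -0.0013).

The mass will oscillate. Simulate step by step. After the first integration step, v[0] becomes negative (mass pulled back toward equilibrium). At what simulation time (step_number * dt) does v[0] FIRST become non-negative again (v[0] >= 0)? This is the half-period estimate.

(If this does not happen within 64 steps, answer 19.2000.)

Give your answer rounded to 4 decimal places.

Answer: 2.1000

Derivation:
Step 0: x=[9.7000] v=[0.0000]
Step 1: x=[9.2359] v=[-1.5471]
Step 2: x=[8.4210] v=[-2.7163]
Step 3: x=[7.4544] v=[-3.2220]
Step 4: x=[6.5722] v=[-2.9406]
Step 5: x=[5.9900] v=[-1.9408]
Step 6: x=[5.8499] v=[-0.4669]
Step 7: x=[6.1862] v=[1.1210]
First v>=0 after going negative at step 7, time=2.1000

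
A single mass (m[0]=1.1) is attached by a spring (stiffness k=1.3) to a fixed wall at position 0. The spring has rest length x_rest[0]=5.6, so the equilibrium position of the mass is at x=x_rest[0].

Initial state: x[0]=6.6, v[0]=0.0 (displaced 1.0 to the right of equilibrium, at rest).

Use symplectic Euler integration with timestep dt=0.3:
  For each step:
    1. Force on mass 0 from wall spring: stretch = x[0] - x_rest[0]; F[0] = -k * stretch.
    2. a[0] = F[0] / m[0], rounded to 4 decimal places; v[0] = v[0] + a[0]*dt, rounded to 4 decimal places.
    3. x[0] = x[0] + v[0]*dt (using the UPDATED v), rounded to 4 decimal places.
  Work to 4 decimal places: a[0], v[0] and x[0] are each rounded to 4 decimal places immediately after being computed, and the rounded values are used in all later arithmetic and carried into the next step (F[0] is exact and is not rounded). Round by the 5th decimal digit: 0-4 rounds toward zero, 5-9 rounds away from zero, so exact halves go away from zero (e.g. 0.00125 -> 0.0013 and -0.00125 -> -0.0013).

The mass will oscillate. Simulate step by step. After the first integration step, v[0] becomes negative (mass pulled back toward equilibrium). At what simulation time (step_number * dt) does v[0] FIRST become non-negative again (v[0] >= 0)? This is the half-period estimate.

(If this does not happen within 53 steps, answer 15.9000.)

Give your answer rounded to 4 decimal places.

Step 0: x=[6.6000] v=[0.0000]
Step 1: x=[6.4937] v=[-0.3545]
Step 2: x=[6.2923] v=[-0.6714]
Step 3: x=[6.0172] v=[-0.9169]
Step 4: x=[5.6978] v=[-1.0648]
Step 5: x=[5.3680] v=[-1.0995]
Step 6: x=[5.0628] v=[-1.0172]
Step 7: x=[4.8148] v=[-0.8267]
Step 8: x=[4.6503] v=[-0.5483]
Step 9: x=[4.5868] v=[-0.2116]
Step 10: x=[4.6311] v=[0.1476]
First v>=0 after going negative at step 10, time=3.0000

Answer: 3.0000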